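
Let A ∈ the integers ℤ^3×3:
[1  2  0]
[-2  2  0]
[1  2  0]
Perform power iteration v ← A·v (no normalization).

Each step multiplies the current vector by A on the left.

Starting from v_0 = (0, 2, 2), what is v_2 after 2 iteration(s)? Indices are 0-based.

v_0 = (0, 2, 2).
v_1 = A·v_0 = (4, 4, 4).
v_2 = A·v_1 = (12, 0, 12).

v_2 = (12, 0, 12)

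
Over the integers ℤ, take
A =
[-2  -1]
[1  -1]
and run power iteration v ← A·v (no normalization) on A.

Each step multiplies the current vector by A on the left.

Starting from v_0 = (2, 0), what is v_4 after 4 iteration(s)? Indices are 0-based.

v_0 = (2, 0).
v_1 = A·v_0 = (-4, 2).
v_2 = A·v_1 = (6, -6).
v_3 = A·v_2 = (-6, 12).
v_4 = A·v_3 = (0, -18).

v_4 = (0, -18)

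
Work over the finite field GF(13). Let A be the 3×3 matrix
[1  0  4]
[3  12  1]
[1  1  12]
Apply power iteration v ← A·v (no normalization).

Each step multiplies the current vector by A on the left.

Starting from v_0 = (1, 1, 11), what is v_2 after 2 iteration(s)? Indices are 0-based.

v_2 = (9, 9, 2)

v_0 = (1, 1, 11).
v_1 = A·v_0 = (6, 0, 4).
v_2 = A·v_1 = (9, 9, 2).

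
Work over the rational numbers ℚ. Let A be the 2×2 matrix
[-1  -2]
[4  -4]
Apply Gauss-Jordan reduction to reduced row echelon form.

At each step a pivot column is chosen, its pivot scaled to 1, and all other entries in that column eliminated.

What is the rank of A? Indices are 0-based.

rank = 2

pivot(0,0)=-1: scale R0 → (1, 2)
  clear (1,0): R1 −= (4)R0 → (0, -12)
pivot(1,1)=-12: scale R1 → (0, 1)
  clear (0,1): R0 −= (2)R1 → (1, 0)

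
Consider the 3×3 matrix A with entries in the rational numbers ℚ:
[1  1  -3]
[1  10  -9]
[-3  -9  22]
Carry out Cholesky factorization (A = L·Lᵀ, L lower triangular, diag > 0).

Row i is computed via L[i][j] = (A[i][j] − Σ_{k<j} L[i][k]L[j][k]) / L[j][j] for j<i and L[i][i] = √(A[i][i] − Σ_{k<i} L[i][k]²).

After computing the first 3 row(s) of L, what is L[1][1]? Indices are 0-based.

Step 1: L[0][0] = √(1) = 1.
  L[1][0] = (1) / L[0][0] = 1.
Step 2: L[1][1] = √(9) = 3.
  L[2][0] = (-3) / L[0][0] = -3.
  L[2][1] = (-6) / L[1][1] = -2.
Step 3: L[2][2] = √(9) = 3.

L[1][1] = 3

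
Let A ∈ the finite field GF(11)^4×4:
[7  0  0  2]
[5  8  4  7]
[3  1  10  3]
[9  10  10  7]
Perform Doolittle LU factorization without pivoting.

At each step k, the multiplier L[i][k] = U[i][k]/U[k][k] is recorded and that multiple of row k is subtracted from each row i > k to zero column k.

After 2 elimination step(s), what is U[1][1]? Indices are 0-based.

[col 0] pivot 7
  R1 -= 7*R0 → (0, 8, 4, 4)  (L[1][0] := 7)
  R2 -= 2*R0 → (0, 1, 10, 10)  (L[2][0] := 2)
  R3 -= 6*R0 → (0, 10, 10, 6)  (L[3][0] := 6)
[col 1] pivot 8
  R2 -= 7*R1 → (0, 0, 4, 4)  (L[2][1] := 7)
  R3 -= 4*R1 → (0, 0, 5, 1)  (L[3][1] := 4)

U[1][1] = 8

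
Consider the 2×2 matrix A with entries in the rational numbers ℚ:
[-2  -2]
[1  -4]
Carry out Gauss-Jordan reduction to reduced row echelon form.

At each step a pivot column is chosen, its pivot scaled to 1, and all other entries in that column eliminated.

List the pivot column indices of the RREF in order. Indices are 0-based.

pivot columns: 0, 1

[1] R0 /= -2  ⇒  (1, 1)
     R1 -= 1·R0  ⇒  (0, -5)
[2] R1 /= -5  ⇒  (0, 1)
     R0 -= 1·R1  ⇒  (1, 0)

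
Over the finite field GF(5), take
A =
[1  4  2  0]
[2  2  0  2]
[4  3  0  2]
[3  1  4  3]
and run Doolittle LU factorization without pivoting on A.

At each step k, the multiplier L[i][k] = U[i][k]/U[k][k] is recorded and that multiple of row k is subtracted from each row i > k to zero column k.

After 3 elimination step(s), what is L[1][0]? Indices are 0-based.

Step 1: pivot at (0,0) is 1.
  row1 ← row1 − (2)·row0  ⇒  L[1][0]=2, U row1=(0, 4, 1, 2)
  row2 ← row2 − (4)·row0  ⇒  L[2][0]=4, U row2=(0, 2, 2, 2)
  row3 ← row3 − (3)·row0  ⇒  L[3][0]=3, U row3=(0, 4, 3, 3)
Step 2: pivot at (1,1) is 4.
  row2 ← row2 − (3)·row1  ⇒  L[2][1]=3, U row2=(0, 0, 4, 1)
  row3 ← row3 − (1)·row1  ⇒  L[3][1]=1, U row3=(0, 0, 2, 1)
Step 3: pivot at (2,2) is 4.
  row3 ← row3 − (3)·row2  ⇒  L[3][2]=3, U row3=(0, 0, 0, 3)

L[1][0] = 2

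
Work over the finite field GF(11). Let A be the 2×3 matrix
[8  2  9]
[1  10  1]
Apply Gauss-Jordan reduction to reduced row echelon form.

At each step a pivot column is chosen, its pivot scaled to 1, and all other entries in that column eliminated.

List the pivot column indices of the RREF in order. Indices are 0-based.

pivot columns: 0, 1

step 1: normalize row 0 (÷8) = (1, 3, 8)
  row 1: subtract 1×row0 = (0, 7, 4)
step 2: normalize row 1 (÷7) = (0, 1, 10)
  row 0: subtract 3×row1 = (1, 0, 0)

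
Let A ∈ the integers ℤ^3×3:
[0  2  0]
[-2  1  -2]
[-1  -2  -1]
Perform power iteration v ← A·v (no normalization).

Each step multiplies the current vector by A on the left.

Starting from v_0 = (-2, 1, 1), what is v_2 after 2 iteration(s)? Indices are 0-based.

v_2 = (6, 1, -7)

v_0 = (-2, 1, 1).
v_1 = A·v_0 = (2, 3, -1).
v_2 = A·v_1 = (6, 1, -7).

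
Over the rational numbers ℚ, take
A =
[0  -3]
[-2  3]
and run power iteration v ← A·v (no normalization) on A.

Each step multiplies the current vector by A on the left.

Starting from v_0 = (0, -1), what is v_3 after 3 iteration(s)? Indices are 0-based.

v_0 = (0, -1).
v_1 = A·v_0 = (3, -3).
v_2 = A·v_1 = (9, -15).
v_3 = A·v_2 = (45, -63).

v_3 = (45, -63)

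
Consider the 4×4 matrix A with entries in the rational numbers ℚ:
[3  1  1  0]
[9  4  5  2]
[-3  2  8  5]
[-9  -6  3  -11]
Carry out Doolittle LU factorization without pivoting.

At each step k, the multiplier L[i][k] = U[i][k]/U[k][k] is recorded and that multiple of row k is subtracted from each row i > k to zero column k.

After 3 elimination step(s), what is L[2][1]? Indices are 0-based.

L[2][1] = 3

k=0: U[0][0]=3
  eliminate (1,0): mult=3, new row 1: (0, 1, 2, 2); set L[1][0]=3
  eliminate (2,0): mult=-1, new row 2: (0, 3, 9, 5); set L[2][0]=-1
  eliminate (3,0): mult=-3, new row 3: (0, -3, 6, -11); set L[3][0]=-3
k=1: U[1][1]=1
  eliminate (2,1): mult=3, new row 2: (0, 0, 3, -1); set L[2][1]=3
  eliminate (3,1): mult=-3, new row 3: (0, 0, 12, -5); set L[3][1]=-3
k=2: U[2][2]=3
  eliminate (3,2): mult=4, new row 3: (0, 0, 0, -1); set L[3][2]=4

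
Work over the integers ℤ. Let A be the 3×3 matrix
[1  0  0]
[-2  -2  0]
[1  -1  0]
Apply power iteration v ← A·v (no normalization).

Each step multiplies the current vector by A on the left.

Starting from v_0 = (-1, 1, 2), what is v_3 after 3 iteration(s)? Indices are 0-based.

v_3 = (-1, -2, -3)

v_0 = (-1, 1, 2).
v_1 = A·v_0 = (-1, 0, -2).
v_2 = A·v_1 = (-1, 2, -1).
v_3 = A·v_2 = (-1, -2, -3).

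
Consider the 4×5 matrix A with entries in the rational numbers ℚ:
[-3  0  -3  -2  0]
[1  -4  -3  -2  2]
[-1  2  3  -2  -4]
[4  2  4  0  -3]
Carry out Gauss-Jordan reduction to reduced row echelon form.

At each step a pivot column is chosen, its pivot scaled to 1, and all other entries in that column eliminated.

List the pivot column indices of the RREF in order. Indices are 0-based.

step 1: normalize row 0 (÷-3) = (1, 0, 1, 2/3, 0)
  row 1: subtract 1×row0 = (0, -4, -4, -8/3, 2)
  row 2: subtract -1×row0 = (0, 2, 4, -4/3, -4)
  row 3: subtract 4×row0 = (0, 2, 0, -8/3, -3)
step 2: normalize row 1 (÷-4) = (0, 1, 1, 2/3, -1/2)
  row 2: subtract 2×row1 = (0, 0, 2, -8/3, -3)
  row 3: subtract 2×row1 = (0, 0, -2, -4, -2)
step 3: normalize row 2 (÷2) = (0, 0, 1, -4/3, -3/2)
  row 0: subtract 1×row2 = (1, 0, 0, 2, 3/2)
  row 1: subtract 1×row2 = (0, 1, 0, 2, 1)
  row 3: subtract -2×row2 = (0, 0, 0, -20/3, -5)
step 4: normalize row 3 (÷-20/3) = (0, 0, 0, 1, 3/4)
  row 0: subtract 2×row3 = (1, 0, 0, 0, 0)
  row 1: subtract 2×row3 = (0, 1, 0, 0, -1/2)
  row 2: subtract -4/3×row3 = (0, 0, 1, 0, -1/2)

pivot columns: 0, 1, 2, 3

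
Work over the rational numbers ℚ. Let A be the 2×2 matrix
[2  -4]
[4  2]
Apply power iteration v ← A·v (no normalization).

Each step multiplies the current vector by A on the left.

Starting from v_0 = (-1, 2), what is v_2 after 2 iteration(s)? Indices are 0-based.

v_0 = (-1, 2).
v_1 = A·v_0 = (-10, 0).
v_2 = A·v_1 = (-20, -40).

v_2 = (-20, -40)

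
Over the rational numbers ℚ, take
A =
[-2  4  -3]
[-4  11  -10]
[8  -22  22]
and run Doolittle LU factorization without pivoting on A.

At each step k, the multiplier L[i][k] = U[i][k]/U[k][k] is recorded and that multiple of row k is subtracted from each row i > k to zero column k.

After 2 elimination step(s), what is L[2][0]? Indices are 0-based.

L[2][0] = -4

Step 1: pivot at (0,0) is -2.
  row1 ← row1 − (2)·row0  ⇒  L[1][0]=2, U row1=(0, 3, -4)
  row2 ← row2 − (-4)·row0  ⇒  L[2][0]=-4, U row2=(0, -6, 10)
Step 2: pivot at (1,1) is 3.
  row2 ← row2 − (-2)·row1  ⇒  L[2][1]=-2, U row2=(0, 0, 2)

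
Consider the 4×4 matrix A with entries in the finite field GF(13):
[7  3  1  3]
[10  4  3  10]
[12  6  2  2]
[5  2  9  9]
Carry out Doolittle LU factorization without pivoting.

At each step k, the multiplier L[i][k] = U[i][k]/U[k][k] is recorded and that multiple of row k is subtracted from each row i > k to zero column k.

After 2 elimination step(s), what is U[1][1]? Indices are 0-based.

k=0: U[0][0]=7
  eliminate (1,0): mult=7, new row 1: (0, 9, 9, 2); set L[1][0]=7
  eliminate (2,0): mult=11, new row 2: (0, 12, 4, 8); set L[2][0]=11
  eliminate (3,0): mult=10, new row 3: (0, 11, 12, 5); set L[3][0]=10
k=1: U[1][1]=9
  eliminate (2,1): mult=10, new row 2: (0, 0, 5, 1); set L[2][1]=10
  eliminate (3,1): mult=7, new row 3: (0, 0, 1, 4); set L[3][1]=7

U[1][1] = 9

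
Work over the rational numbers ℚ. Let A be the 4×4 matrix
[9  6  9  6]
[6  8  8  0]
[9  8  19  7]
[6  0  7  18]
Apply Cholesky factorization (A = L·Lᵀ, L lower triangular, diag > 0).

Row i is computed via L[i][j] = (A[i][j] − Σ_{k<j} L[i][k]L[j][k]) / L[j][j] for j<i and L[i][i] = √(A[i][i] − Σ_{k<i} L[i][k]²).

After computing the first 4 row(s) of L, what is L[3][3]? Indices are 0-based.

Step 1: L[0][0] = √(9) = 3.
  L[1][0] = (6) / L[0][0] = 2.
Step 2: L[1][1] = √(4) = 2.
  L[2][0] = (9) / L[0][0] = 3.
  L[2][1] = (2) / L[1][1] = 1.
Step 3: L[2][2] = √(9) = 3.
  L[3][0] = (6) / L[0][0] = 2.
  L[3][1] = (-4) / L[1][1] = -2.
  L[3][2] = (3) / L[2][2] = 1.
Step 4: L[3][3] = √(9) = 3.

L[3][3] = 3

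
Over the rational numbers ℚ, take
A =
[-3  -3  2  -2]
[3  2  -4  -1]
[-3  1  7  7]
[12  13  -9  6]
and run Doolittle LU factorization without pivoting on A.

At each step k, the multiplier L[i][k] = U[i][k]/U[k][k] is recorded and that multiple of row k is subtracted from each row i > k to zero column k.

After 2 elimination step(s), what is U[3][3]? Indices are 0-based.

[col 0] pivot -3
  R1 -= -1*R0 → (0, -1, -2, -3)  (L[1][0] := -1)
  R2 -= 1*R0 → (0, 4, 5, 9)  (L[2][0] := 1)
  R3 -= -4*R0 → (0, 1, -1, -2)  (L[3][0] := -4)
[col 1] pivot -1
  R2 -= -4*R1 → (0, 0, -3, -3)  (L[2][1] := -4)
  R3 -= -1*R1 → (0, 0, -3, -5)  (L[3][1] := -1)

U[3][3] = -5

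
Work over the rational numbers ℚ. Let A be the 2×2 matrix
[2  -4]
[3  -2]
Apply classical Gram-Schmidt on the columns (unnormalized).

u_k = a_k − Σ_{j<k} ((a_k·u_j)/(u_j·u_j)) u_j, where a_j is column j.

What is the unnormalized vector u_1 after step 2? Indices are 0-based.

u_1 = (-24/13, 16/13)

Step 1: u_0 = a_0 = (2, 3).
Step 2: u_1 = a_1 − (-14/13)·u_0 = (-24/13, 16/13).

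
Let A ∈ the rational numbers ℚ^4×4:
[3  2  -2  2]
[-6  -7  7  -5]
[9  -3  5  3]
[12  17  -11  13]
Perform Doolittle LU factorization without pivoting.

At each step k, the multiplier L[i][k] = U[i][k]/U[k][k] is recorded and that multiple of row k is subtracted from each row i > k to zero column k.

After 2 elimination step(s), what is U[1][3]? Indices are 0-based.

Step 1: pivot at (0,0) is 3.
  row1 ← row1 − (-2)·row0  ⇒  L[1][0]=-2, U row1=(0, -3, 3, -1)
  row2 ← row2 − (3)·row0  ⇒  L[2][0]=3, U row2=(0, -9, 11, -3)
  row3 ← row3 − (4)·row0  ⇒  L[3][0]=4, U row3=(0, 9, -3, 5)
Step 2: pivot at (1,1) is -3.
  row2 ← row2 − (3)·row1  ⇒  L[2][1]=3, U row2=(0, 0, 2, 0)
  row3 ← row3 − (-3)·row1  ⇒  L[3][1]=-3, U row3=(0, 0, 6, 2)

U[1][3] = -1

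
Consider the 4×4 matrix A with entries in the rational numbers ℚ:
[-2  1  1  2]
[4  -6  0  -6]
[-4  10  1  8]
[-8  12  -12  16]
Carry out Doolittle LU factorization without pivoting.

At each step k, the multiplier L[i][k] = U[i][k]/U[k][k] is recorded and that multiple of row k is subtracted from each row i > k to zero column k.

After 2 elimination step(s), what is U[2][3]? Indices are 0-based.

[col 0] pivot -2
  R1 -= -2*R0 → (0, -4, 2, -2)  (L[1][0] := -2)
  R2 -= 2*R0 → (0, 8, -1, 4)  (L[2][0] := 2)
  R3 -= 4*R0 → (0, 8, -16, 8)  (L[3][0] := 4)
[col 1] pivot -4
  R2 -= -2*R1 → (0, 0, 3, 0)  (L[2][1] := -2)
  R3 -= -2*R1 → (0, 0, -12, 4)  (L[3][1] := -2)

U[2][3] = 0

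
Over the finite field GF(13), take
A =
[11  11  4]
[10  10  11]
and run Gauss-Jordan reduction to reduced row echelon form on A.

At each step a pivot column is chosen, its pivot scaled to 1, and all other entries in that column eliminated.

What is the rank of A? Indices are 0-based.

step 1: normalize row 0 (÷11) = (1, 1, 11)
  row 1: subtract 10×row0 = (0, 0, 5)
skip col 1 (zero from row 1)
step 2: normalize row 1 (÷5) = (0, 0, 1)
  row 0: subtract 11×row1 = (1, 1, 0)

rank = 2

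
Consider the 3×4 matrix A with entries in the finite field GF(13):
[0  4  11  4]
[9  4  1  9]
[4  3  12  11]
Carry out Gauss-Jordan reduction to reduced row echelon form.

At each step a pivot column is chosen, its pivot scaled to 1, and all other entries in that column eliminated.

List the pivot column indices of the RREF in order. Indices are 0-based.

pivot columns: 0, 1, 2

step 1: exchange rows 0,1
step 1: normalize row 0 (÷9) = (1, 12, 3, 1)
  row 2: subtract 4×row0 = (0, 7, 0, 7)
step 2: normalize row 1 (÷4) = (0, 1, 6, 1)
  row 0: subtract 12×row1 = (1, 0, 9, 2)
  row 2: subtract 7×row1 = (0, 0, 10, 0)
step 3: normalize row 2 (÷10) = (0, 0, 1, 0)
  row 0: subtract 9×row2 = (1, 0, 0, 2)
  row 1: subtract 6×row2 = (0, 1, 0, 1)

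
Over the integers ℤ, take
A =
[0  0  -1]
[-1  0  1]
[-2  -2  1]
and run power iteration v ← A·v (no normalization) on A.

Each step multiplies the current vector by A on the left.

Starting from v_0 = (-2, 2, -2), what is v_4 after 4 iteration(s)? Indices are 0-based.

v_4 = (2, -8, 2)

v_0 = (-2, 2, -2).
v_1 = A·v_0 = (2, 0, -2).
v_2 = A·v_1 = (2, -4, -6).
v_3 = A·v_2 = (6, -8, -2).
v_4 = A·v_3 = (2, -8, 2).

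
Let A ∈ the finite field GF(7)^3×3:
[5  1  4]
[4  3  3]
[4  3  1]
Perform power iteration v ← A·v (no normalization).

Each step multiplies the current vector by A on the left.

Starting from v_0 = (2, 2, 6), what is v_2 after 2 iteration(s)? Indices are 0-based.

v_2 = (5, 6, 1)

v_0 = (2, 2, 6).
v_1 = A·v_0 = (1, 4, 6).
v_2 = A·v_1 = (5, 6, 1).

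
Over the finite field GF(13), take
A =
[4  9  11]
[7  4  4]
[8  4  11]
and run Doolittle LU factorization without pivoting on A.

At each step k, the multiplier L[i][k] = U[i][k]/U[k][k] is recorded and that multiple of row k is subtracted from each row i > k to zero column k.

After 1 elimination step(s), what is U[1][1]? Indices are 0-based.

U[1][1] = 11

Step 1: pivot at (0,0) is 4.
  row1 ← row1 − (5)·row0  ⇒  L[1][0]=5, U row1=(0, 11, 1)
  row2 ← row2 − (2)·row0  ⇒  L[2][0]=2, U row2=(0, 12, 2)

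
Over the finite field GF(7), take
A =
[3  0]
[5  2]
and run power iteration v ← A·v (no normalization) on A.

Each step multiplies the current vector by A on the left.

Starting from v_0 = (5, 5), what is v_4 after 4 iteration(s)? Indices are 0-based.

v_0 = (5, 5).
v_1 = A·v_0 = (1, 0).
v_2 = A·v_1 = (3, 5).
v_3 = A·v_2 = (2, 4).
v_4 = A·v_3 = (6, 4).

v_4 = (6, 4)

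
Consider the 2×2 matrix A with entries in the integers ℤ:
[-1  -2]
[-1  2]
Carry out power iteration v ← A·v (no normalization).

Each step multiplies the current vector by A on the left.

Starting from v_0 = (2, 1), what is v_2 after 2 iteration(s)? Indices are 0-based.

v_2 = (4, 4)

v_0 = (2, 1).
v_1 = A·v_0 = (-4, 0).
v_2 = A·v_1 = (4, 4).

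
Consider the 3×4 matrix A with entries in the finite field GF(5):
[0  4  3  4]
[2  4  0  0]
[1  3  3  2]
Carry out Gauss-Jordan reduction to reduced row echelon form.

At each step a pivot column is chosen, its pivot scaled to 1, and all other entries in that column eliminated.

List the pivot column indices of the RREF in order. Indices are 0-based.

step 1: exchange rows 0,1
step 1: normalize row 0 (÷2) = (1, 2, 0, 0)
  row 2: subtract 1×row0 = (0, 1, 3, 2)
step 2: normalize row 1 (÷4) = (0, 1, 2, 1)
  row 0: subtract 2×row1 = (1, 0, 1, 3)
  row 2: subtract 1×row1 = (0, 0, 1, 1)
step 3: normalize row 2 (÷1) = (0, 0, 1, 1)
  row 0: subtract 1×row2 = (1, 0, 0, 2)
  row 1: subtract 2×row2 = (0, 1, 0, 4)

pivot columns: 0, 1, 2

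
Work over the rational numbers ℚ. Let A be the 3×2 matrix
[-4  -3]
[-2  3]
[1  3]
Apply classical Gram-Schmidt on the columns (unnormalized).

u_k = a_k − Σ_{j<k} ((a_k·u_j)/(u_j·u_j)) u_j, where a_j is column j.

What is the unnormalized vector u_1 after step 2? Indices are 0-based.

u_1 = (-9/7, 27/7, 18/7)

Step 1: u_0 = a_0 = (-4, -2, 1).
Step 2: u_1 = a_1 − (3/7)·u_0 = (-9/7, 27/7, 18/7).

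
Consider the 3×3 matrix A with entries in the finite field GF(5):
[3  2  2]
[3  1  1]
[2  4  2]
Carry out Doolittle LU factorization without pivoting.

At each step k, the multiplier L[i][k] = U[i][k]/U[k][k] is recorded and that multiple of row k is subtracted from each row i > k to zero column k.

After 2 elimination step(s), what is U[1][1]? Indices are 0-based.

Step 1: pivot at (0,0) is 3.
  row1 ← row1 − (1)·row0  ⇒  L[1][0]=1, U row1=(0, 4, 4)
  row2 ← row2 − (4)·row0  ⇒  L[2][0]=4, U row2=(0, 1, 4)
Step 2: pivot at (1,1) is 4.
  row2 ← row2 − (4)·row1  ⇒  L[2][1]=4, U row2=(0, 0, 3)

U[1][1] = 4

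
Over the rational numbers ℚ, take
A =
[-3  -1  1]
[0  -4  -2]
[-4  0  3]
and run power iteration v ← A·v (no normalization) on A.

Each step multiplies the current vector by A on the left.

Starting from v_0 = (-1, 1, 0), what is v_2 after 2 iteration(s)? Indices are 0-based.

v_0 = (-1, 1, 0).
v_1 = A·v_0 = (2, -4, 4).
v_2 = A·v_1 = (2, 8, 4).

v_2 = (2, 8, 4)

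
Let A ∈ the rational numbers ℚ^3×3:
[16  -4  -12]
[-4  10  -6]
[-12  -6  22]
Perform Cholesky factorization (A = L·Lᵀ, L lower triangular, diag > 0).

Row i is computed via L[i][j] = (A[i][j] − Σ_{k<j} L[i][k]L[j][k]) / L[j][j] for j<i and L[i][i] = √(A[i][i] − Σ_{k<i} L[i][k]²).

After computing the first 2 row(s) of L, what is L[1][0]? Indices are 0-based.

Step 1: L[0][0] = √(16) = 4.
  L[1][0] = (-4) / L[0][0] = -1.
Step 2: L[1][1] = √(9) = 3.

L[1][0] = -1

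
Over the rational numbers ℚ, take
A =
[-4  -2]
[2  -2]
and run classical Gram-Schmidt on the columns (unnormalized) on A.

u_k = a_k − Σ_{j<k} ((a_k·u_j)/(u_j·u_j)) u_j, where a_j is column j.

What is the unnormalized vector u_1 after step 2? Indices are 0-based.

u_1 = (-6/5, -12/5)

Step 1: u_0 = a_0 = (-4, 2).
Step 2: u_1 = a_1 − (1/5)·u_0 = (-6/5, -12/5).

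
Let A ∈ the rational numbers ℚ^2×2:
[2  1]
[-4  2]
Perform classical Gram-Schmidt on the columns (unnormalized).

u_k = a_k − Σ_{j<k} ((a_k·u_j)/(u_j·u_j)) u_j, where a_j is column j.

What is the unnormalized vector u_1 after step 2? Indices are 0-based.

u_1 = (8/5, 4/5)

Step 1: u_0 = a_0 = (2, -4).
Step 2: u_1 = a_1 − (-3/10)·u_0 = (8/5, 4/5).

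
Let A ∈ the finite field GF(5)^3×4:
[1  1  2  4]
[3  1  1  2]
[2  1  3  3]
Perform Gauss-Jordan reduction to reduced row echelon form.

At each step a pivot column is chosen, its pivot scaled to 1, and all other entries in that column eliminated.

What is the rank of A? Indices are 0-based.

step 1: normalize row 0 (÷1) = (1, 1, 2, 4)
  row 1: subtract 3×row0 = (0, 3, 0, 0)
  row 2: subtract 2×row0 = (0, 4, 4, 0)
step 2: normalize row 1 (÷3) = (0, 1, 0, 0)
  row 0: subtract 1×row1 = (1, 0, 2, 4)
  row 2: subtract 4×row1 = (0, 0, 4, 0)
step 3: normalize row 2 (÷4) = (0, 0, 1, 0)
  row 0: subtract 2×row2 = (1, 0, 0, 4)

rank = 3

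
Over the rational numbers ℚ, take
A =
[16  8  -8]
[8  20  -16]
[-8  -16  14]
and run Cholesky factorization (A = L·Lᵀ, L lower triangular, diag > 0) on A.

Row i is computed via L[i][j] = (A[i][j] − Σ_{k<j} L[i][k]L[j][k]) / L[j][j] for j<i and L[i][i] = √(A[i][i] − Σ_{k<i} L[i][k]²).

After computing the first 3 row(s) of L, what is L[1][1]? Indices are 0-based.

L[1][1] = 4

Step 1: L[0][0] = √(16) = 4.
  L[1][0] = (8) / L[0][0] = 2.
Step 2: L[1][1] = √(16) = 4.
  L[2][0] = (-8) / L[0][0] = -2.
  L[2][1] = (-12) / L[1][1] = -3.
Step 3: L[2][2] = √(1) = 1.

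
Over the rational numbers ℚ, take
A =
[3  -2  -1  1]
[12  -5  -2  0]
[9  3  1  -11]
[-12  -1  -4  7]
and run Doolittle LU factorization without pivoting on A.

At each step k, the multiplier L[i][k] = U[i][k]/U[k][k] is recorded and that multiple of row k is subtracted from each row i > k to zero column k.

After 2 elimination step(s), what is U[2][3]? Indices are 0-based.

U[2][3] = -2

k=0: U[0][0]=3
  eliminate (1,0): mult=4, new row 1: (0, 3, 2, -4); set L[1][0]=4
  eliminate (2,0): mult=3, new row 2: (0, 9, 4, -14); set L[2][0]=3
  eliminate (3,0): mult=-4, new row 3: (0, -9, -8, 11); set L[3][0]=-4
k=1: U[1][1]=3
  eliminate (2,1): mult=3, new row 2: (0, 0, -2, -2); set L[2][1]=3
  eliminate (3,1): mult=-3, new row 3: (0, 0, -2, -1); set L[3][1]=-3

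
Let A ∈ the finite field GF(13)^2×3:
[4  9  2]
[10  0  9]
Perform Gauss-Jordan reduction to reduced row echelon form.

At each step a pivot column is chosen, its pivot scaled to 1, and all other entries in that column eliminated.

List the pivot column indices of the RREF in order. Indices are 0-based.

pivot(0,0)=4: scale R0 → (1, 12, 7)
  clear (1,0): R1 −= (10)R0 → (0, 10, 4)
pivot(1,1)=10: scale R1 → (0, 1, 3)
  clear (0,1): R0 −= (12)R1 → (1, 0, 10)

pivot columns: 0, 1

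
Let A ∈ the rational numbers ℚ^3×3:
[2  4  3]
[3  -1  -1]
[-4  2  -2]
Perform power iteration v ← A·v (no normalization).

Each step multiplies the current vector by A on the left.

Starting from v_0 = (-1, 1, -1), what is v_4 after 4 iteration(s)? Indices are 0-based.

v_0 = (-1, 1, -1).
v_1 = A·v_0 = (-1, -3, 8).
v_2 = A·v_1 = (10, -8, -18).
v_3 = A·v_2 = (-66, 56, -20).
v_4 = A·v_3 = (32, -234, 416).

v_4 = (32, -234, 416)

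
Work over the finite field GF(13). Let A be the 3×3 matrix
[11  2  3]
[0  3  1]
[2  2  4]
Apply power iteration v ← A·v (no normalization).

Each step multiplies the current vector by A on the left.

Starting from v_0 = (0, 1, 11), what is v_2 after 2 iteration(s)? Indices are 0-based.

v_2 = (5, 10, 9)

v_0 = (0, 1, 11).
v_1 = A·v_0 = (9, 1, 7).
v_2 = A·v_1 = (5, 10, 9).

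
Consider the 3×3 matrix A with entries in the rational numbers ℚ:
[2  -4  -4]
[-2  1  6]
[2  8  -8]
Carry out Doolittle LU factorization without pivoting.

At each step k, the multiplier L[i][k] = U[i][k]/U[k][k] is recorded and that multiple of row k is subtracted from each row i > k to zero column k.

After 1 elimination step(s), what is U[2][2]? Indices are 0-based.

U[2][2] = -4

[col 0] pivot 2
  R1 -= -1*R0 → (0, -3, 2)  (L[1][0] := -1)
  R2 -= 1*R0 → (0, 12, -4)  (L[2][0] := 1)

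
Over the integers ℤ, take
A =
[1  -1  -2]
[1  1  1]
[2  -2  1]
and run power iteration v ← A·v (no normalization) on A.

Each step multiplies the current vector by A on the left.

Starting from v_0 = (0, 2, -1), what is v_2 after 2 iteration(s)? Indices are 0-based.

v_2 = (9, -4, -7)

v_0 = (0, 2, -1).
v_1 = A·v_0 = (0, 1, -5).
v_2 = A·v_1 = (9, -4, -7).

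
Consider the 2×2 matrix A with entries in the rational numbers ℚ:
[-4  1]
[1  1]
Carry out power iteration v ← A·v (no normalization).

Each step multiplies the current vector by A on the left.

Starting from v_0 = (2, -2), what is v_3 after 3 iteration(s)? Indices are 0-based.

v_0 = (2, -2).
v_1 = A·v_0 = (-10, 0).
v_2 = A·v_1 = (40, -10).
v_3 = A·v_2 = (-170, 30).

v_3 = (-170, 30)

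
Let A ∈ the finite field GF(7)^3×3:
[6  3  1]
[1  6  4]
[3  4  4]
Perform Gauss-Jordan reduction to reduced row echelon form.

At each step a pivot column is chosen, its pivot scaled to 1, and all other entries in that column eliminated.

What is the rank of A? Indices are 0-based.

rank = 3

pivot(0,0)=6: scale R0 → (1, 4, 6)
  clear (1,0): R1 −= (1)R0 → (0, 2, 5)
  clear (2,0): R2 −= (3)R0 → (0, 6, 0)
pivot(1,1)=2: scale R1 → (0, 1, 6)
  clear (0,1): R0 −= (4)R1 → (1, 0, 3)
  clear (2,1): R2 −= (6)R1 → (0, 0, 6)
pivot(2,2)=6: scale R2 → (0, 0, 1)
  clear (0,2): R0 −= (3)R2 → (1, 0, 0)
  clear (1,2): R1 −= (6)R2 → (0, 1, 0)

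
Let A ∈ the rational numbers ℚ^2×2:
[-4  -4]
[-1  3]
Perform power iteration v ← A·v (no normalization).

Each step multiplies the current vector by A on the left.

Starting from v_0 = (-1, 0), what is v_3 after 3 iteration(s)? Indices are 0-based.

v_0 = (-1, 0).
v_1 = A·v_0 = (4, 1).
v_2 = A·v_1 = (-20, -1).
v_3 = A·v_2 = (84, 17).

v_3 = (84, 17)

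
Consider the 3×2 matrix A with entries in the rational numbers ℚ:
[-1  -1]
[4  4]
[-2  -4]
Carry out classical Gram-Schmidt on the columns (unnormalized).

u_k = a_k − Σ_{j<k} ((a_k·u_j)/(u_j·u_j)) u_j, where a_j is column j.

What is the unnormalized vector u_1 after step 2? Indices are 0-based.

Step 1: u_0 = a_0 = (-1, 4, -2).
Step 2: u_1 = a_1 − (25/21)·u_0 = (4/21, -16/21, -34/21).

u_1 = (4/21, -16/21, -34/21)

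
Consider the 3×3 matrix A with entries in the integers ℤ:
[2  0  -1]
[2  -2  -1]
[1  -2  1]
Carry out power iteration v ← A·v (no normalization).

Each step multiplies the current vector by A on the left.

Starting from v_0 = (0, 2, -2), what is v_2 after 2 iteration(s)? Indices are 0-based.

v_2 = (10, 14, 0)

v_0 = (0, 2, -2).
v_1 = A·v_0 = (2, -2, -6).
v_2 = A·v_1 = (10, 14, 0).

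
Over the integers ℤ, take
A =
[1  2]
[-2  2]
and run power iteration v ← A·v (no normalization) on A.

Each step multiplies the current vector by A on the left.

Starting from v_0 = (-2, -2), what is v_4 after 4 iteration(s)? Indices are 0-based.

v_4 = (90, 36)

v_0 = (-2, -2).
v_1 = A·v_0 = (-6, 0).
v_2 = A·v_1 = (-6, 12).
v_3 = A·v_2 = (18, 36).
v_4 = A·v_3 = (90, 36).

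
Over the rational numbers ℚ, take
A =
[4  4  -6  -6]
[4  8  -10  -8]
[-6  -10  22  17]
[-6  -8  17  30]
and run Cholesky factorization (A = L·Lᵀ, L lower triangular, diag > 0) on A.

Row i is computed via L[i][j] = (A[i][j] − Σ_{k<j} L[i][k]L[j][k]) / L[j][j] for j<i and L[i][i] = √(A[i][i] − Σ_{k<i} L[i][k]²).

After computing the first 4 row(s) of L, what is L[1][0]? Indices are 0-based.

Step 1: L[0][0] = √(4) = 2.
  L[1][0] = (4) / L[0][0] = 2.
Step 2: L[1][1] = √(4) = 2.
  L[2][0] = (-6) / L[0][0] = -3.
  L[2][1] = (-4) / L[1][1] = -2.
Step 3: L[2][2] = √(9) = 3.
  L[3][0] = (-6) / L[0][0] = -3.
  L[3][1] = (-2) / L[1][1] = -1.
  L[3][2] = (6) / L[2][2] = 2.
Step 4: L[3][3] = √(16) = 4.

L[1][0] = 2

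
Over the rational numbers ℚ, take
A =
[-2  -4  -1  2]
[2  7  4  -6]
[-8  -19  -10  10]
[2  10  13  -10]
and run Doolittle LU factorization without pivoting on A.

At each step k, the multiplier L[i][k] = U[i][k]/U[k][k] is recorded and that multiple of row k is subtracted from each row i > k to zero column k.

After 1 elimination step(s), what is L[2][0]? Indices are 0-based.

L[2][0] = 4

k=0: U[0][0]=-2
  eliminate (1,0): mult=-1, new row 1: (0, 3, 3, -4); set L[1][0]=-1
  eliminate (2,0): mult=4, new row 2: (0, -3, -6, 2); set L[2][0]=4
  eliminate (3,0): mult=-1, new row 3: (0, 6, 12, -8); set L[3][0]=-1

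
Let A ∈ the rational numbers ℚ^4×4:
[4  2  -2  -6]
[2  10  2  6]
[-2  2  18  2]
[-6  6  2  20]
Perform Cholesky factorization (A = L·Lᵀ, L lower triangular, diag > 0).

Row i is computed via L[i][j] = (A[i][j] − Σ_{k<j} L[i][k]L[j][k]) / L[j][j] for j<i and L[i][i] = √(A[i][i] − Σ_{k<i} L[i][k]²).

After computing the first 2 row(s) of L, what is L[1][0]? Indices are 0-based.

L[1][0] = 1

Step 1: L[0][0] = √(4) = 2.
  L[1][0] = (2) / L[0][0] = 1.
Step 2: L[1][1] = √(9) = 3.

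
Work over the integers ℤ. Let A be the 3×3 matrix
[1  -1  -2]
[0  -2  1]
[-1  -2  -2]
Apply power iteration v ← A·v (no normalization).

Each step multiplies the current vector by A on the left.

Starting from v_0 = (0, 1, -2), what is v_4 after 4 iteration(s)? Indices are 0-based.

v_0 = (0, 1, -2).
v_1 = A·v_0 = (3, -4, 2).
v_2 = A·v_1 = (3, 10, 1).
v_3 = A·v_2 = (-9, -19, -25).
v_4 = A·v_3 = (60, 13, 97).

v_4 = (60, 13, 97)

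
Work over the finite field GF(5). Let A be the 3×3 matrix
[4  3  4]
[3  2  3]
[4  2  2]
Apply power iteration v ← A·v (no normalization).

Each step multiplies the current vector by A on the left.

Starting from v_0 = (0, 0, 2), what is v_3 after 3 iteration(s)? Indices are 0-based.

v_0 = (0, 0, 2).
v_1 = A·v_0 = (3, 1, 4).
v_2 = A·v_1 = (1, 3, 2).
v_3 = A·v_2 = (1, 0, 4).

v_3 = (1, 0, 4)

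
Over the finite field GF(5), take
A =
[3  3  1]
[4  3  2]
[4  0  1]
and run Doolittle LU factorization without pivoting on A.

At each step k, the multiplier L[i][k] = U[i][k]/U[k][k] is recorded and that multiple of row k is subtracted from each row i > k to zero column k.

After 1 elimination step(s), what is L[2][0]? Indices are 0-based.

L[2][0] = 3

k=0: U[0][0]=3
  eliminate (1,0): mult=3, new row 1: (0, 4, 4); set L[1][0]=3
  eliminate (2,0): mult=3, new row 2: (0, 1, 3); set L[2][0]=3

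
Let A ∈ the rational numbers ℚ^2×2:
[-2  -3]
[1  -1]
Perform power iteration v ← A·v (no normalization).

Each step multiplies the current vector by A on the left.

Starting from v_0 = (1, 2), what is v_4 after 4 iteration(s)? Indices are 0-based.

v_0 = (1, 2).
v_1 = A·v_0 = (-8, -1).
v_2 = A·v_1 = (19, -7).
v_3 = A·v_2 = (-17, 26).
v_4 = A·v_3 = (-44, -43).

v_4 = (-44, -43)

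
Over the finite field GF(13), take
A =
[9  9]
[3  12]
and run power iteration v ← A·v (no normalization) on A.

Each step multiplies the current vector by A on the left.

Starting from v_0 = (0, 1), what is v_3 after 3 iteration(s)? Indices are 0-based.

v_0 = (0, 1).
v_1 = A·v_0 = (9, 12).
v_2 = A·v_1 = (7, 2).
v_3 = A·v_2 = (3, 6).

v_3 = (3, 6)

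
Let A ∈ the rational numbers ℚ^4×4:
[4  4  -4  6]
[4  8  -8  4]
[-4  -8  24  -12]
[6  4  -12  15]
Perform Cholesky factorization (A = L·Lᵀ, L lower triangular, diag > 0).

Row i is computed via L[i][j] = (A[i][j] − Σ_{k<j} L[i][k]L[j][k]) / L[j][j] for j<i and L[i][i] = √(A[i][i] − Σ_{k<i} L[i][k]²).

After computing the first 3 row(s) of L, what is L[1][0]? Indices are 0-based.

Step 1: L[0][0] = √(4) = 2.
  L[1][0] = (4) / L[0][0] = 2.
Step 2: L[1][1] = √(4) = 2.
  L[2][0] = (-4) / L[0][0] = -2.
  L[2][1] = (-4) / L[1][1] = -2.
Step 3: L[2][2] = √(16) = 4.

L[1][0] = 2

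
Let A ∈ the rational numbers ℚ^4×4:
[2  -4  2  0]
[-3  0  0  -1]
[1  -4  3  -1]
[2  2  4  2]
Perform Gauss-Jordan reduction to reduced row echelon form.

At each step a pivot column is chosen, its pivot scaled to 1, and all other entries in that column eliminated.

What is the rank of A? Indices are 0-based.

rank = 4

pivot(0,0)=2: scale R0 → (1, -2, 1, 0)
  clear (1,0): R1 −= (-3)R0 → (0, -6, 3, -1)
  clear (2,0): R2 −= (1)R0 → (0, -2, 2, -1)
  clear (3,0): R3 −= (2)R0 → (0, 6, 2, 2)
pivot(1,1)=-6: scale R1 → (0, 1, -1/2, 1/6)
  clear (0,1): R0 −= (-2)R1 → (1, 0, 0, 1/3)
  clear (2,1): R2 −= (-2)R1 → (0, 0, 1, -2/3)
  clear (3,1): R3 −= (6)R1 → (0, 0, 5, 1)
pivot(2,2)=1: scale R2 → (0, 0, 1, -2/3)
  clear (1,2): R1 −= (-1/2)R2 → (0, 1, 0, -1/6)
  clear (3,2): R3 −= (5)R2 → (0, 0, 0, 13/3)
pivot(3,3)=13/3: scale R3 → (0, 0, 0, 1)
  clear (0,3): R0 −= (1/3)R3 → (1, 0, 0, 0)
  clear (1,3): R1 −= (-1/6)R3 → (0, 1, 0, 0)
  clear (2,3): R2 −= (-2/3)R3 → (0, 0, 1, 0)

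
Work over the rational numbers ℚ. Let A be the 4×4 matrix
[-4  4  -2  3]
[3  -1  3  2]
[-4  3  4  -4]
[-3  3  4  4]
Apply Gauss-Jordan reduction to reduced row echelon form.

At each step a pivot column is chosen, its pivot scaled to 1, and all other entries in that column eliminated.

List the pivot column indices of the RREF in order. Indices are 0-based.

pivot columns: 0, 1, 2, 3

step 1: normalize row 0 (÷-4) = (1, -1, 1/2, -3/4)
  row 1: subtract 3×row0 = (0, 2, 3/2, 17/4)
  row 2: subtract -4×row0 = (0, -1, 6, -7)
  row 3: subtract -3×row0 = (0, 0, 11/2, 7/4)
step 2: normalize row 1 (÷2) = (0, 1, 3/4, 17/8)
  row 0: subtract -1×row1 = (1, 0, 5/4, 11/8)
  row 2: subtract -1×row1 = (0, 0, 27/4, -39/8)
step 3: normalize row 2 (÷27/4) = (0, 0, 1, -13/18)
  row 0: subtract 5/4×row2 = (1, 0, 0, 41/18)
  row 1: subtract 3/4×row2 = (0, 1, 0, 8/3)
  row 3: subtract 11/2×row2 = (0, 0, 0, 103/18)
step 4: normalize row 3 (÷103/18) = (0, 0, 0, 1)
  row 0: subtract 41/18×row3 = (1, 0, 0, 0)
  row 1: subtract 8/3×row3 = (0, 1, 0, 0)
  row 2: subtract -13/18×row3 = (0, 0, 1, 0)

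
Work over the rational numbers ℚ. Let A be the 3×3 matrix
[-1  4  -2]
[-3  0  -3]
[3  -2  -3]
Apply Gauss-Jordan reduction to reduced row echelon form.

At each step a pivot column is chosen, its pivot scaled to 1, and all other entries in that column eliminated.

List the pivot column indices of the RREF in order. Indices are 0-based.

pivot columns: 0, 1, 2

[1] R0 /= -1  ⇒  (1, -4, 2)
     R1 -= -3·R0  ⇒  (0, -12, 3)
     R2 -= 3·R0  ⇒  (0, 10, -9)
[2] R1 /= -12  ⇒  (0, 1, -1/4)
     R0 -= -4·R1  ⇒  (1, 0, 1)
     R2 -= 10·R1  ⇒  (0, 0, -13/2)
[3] R2 /= -13/2  ⇒  (0, 0, 1)
     R0 -= 1·R2  ⇒  (1, 0, 0)
     R1 -= -1/4·R2  ⇒  (0, 1, 0)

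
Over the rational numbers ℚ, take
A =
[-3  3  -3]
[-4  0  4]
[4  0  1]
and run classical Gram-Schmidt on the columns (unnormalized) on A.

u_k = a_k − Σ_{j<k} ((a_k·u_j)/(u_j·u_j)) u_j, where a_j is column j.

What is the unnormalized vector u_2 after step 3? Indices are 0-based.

u_2 = (0, 5/2, 5/2)

Step 1: u_0 = a_0 = (-3, -4, 4).
Step 2: u_1 = a_1 − (-9/41)·u_0 = (96/41, -36/41, 36/41).
Step 3: u_2 = a_2 − (-3/41)·u_0 − (-11/8)·u_1 = (0, 5/2, 5/2).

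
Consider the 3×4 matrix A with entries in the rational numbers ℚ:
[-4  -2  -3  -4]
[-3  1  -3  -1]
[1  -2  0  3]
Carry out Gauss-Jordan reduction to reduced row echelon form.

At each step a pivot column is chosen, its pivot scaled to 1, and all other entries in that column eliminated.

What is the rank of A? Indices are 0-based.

step 1: normalize row 0 (÷-4) = (1, 1/2, 3/4, 1)
  row 1: subtract -3×row0 = (0, 5/2, -3/4, 2)
  row 2: subtract 1×row0 = (0, -5/2, -3/4, 2)
step 2: normalize row 1 (÷5/2) = (0, 1, -3/10, 4/5)
  row 0: subtract 1/2×row1 = (1, 0, 9/10, 3/5)
  row 2: subtract -5/2×row1 = (0, 0, -3/2, 4)
step 3: normalize row 2 (÷-3/2) = (0, 0, 1, -8/3)
  row 0: subtract 9/10×row2 = (1, 0, 0, 3)
  row 1: subtract -3/10×row2 = (0, 1, 0, 0)

rank = 3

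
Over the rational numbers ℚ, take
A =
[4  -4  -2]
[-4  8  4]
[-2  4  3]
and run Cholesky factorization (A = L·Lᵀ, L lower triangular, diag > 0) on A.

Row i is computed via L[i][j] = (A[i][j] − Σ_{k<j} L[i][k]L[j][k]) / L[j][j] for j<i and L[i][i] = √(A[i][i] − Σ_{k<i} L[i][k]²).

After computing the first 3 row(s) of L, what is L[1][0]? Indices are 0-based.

L[1][0] = -2

Step 1: L[0][0] = √(4) = 2.
  L[1][0] = (-4) / L[0][0] = -2.
Step 2: L[1][1] = √(4) = 2.
  L[2][0] = (-2) / L[0][0] = -1.
  L[2][1] = (2) / L[1][1] = 1.
Step 3: L[2][2] = √(1) = 1.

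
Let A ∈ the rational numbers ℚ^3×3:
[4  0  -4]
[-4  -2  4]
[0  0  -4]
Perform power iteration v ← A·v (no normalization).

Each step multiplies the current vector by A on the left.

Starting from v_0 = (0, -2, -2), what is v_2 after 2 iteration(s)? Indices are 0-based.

v_2 = (0, 8, -32)

v_0 = (0, -2, -2).
v_1 = A·v_0 = (8, -4, 8).
v_2 = A·v_1 = (0, 8, -32).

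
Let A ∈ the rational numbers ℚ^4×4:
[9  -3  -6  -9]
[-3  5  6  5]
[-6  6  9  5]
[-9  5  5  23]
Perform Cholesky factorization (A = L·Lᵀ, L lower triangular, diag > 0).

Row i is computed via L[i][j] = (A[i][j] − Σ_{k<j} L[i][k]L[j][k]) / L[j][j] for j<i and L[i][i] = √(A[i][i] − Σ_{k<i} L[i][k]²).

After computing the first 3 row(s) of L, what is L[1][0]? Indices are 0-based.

L[1][0] = -1

Step 1: L[0][0] = √(9) = 3.
  L[1][0] = (-3) / L[0][0] = -1.
Step 2: L[1][1] = √(4) = 2.
  L[2][0] = (-6) / L[0][0] = -2.
  L[2][1] = (4) / L[1][1] = 2.
Step 3: L[2][2] = √(1) = 1.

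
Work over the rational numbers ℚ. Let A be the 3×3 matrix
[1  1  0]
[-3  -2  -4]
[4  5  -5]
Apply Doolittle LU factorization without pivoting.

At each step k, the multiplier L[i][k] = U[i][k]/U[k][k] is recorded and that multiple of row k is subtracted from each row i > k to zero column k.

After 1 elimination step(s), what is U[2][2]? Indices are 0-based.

U[2][2] = -5

[col 0] pivot 1
  R1 -= -3*R0 → (0, 1, -4)  (L[1][0] := -3)
  R2 -= 4*R0 → (0, 1, -5)  (L[2][0] := 4)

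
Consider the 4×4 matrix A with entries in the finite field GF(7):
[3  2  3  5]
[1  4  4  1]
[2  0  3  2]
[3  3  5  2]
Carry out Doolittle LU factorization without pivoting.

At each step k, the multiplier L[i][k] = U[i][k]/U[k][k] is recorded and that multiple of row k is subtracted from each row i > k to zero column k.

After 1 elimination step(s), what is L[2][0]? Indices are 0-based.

k=0: U[0][0]=3
  eliminate (1,0): mult=5, new row 1: (0, 1, 3, 4); set L[1][0]=5
  eliminate (2,0): mult=3, new row 2: (0, 1, 1, 1); set L[2][0]=3
  eliminate (3,0): mult=1, new row 3: (0, 1, 2, 4); set L[3][0]=1

L[2][0] = 3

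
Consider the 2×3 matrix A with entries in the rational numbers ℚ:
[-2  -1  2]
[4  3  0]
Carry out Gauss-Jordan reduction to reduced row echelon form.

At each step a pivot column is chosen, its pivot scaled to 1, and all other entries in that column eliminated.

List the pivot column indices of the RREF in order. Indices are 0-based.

[1] R0 /= -2  ⇒  (1, 1/2, -1)
     R1 -= 4·R0  ⇒  (0, 1, 4)
[2] R1 /= 1  ⇒  (0, 1, 4)
     R0 -= 1/2·R1  ⇒  (1, 0, -3)

pivot columns: 0, 1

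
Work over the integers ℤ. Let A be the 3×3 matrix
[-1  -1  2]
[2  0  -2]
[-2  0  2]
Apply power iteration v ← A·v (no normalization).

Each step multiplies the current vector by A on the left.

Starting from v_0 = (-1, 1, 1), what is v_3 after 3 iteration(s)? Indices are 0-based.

v_3 = (2, 12, -12)

v_0 = (-1, 1, 1).
v_1 = A·v_0 = (2, -4, 4).
v_2 = A·v_1 = (10, -4, 4).
v_3 = A·v_2 = (2, 12, -12).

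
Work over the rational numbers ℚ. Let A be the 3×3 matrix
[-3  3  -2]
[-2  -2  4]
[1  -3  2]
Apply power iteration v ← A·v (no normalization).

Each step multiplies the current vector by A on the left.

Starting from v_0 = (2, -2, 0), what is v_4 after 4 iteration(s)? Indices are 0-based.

v_4 = (-428, -488, 228)

v_0 = (2, -2, 0).
v_1 = A·v_0 = (-12, 0, 8).
v_2 = A·v_1 = (20, 56, 4).
v_3 = A·v_2 = (100, -136, -140).
v_4 = A·v_3 = (-428, -488, 228).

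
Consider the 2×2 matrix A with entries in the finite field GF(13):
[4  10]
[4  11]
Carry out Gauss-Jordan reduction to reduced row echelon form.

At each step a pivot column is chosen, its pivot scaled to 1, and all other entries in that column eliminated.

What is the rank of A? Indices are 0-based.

step 1: normalize row 0 (÷4) = (1, 9)
  row 1: subtract 4×row0 = (0, 1)
step 2: normalize row 1 (÷1) = (0, 1)
  row 0: subtract 9×row1 = (1, 0)

rank = 2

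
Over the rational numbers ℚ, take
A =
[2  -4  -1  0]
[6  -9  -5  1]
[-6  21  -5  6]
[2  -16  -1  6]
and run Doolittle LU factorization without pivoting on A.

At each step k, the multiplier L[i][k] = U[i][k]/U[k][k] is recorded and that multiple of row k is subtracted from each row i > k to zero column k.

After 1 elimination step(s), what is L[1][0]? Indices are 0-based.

L[1][0] = 3

k=0: U[0][0]=2
  eliminate (1,0): mult=3, new row 1: (0, 3, -2, 1); set L[1][0]=3
  eliminate (2,0): mult=-3, new row 2: (0, 9, -8, 6); set L[2][0]=-3
  eliminate (3,0): mult=1, new row 3: (0, -12, 0, 6); set L[3][0]=1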